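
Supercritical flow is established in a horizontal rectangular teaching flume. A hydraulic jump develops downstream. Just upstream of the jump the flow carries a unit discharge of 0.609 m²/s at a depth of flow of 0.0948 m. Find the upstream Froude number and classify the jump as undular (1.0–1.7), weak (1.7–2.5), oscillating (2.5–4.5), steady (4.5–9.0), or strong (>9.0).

Fr₁ = 6.66; steady jump

V₁ = q/y₁ = 0.609/0.0948 = 6.42 m/s. Fr₁ = V₁/√(g·y₁) = 6.42/√(9.81×0.0948) = 6.66.
Fr₁ = 6.66 lies in the steady range.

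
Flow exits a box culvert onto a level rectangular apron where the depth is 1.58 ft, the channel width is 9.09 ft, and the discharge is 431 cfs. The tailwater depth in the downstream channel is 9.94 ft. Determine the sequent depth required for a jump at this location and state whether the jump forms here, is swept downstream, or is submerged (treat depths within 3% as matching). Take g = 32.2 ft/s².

q = Q/b = 431/9.09 = 47.4 ft²/s; V₁ = q/y₁ = 30.0 ft/s. Fr₁ = V₁/√(g·y₁) = 4.21.
From the momentum equation for a rectangular channel, y₂/y₁ = ½[√(1 + 8Fr₁²) − 1] = ½[√142.6 − 1] = 5.47.
y₂ = 5.47 × 1.58 = 8.64 ft.
Tailwater y_tw = 9.94 ft: y_tw > y₂, so the jump is submerged.

y₂ = 8.64 ft; the jump is submerged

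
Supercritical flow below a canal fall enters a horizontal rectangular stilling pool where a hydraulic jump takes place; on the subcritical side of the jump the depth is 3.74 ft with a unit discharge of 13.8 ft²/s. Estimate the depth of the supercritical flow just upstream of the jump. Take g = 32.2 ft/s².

y₁ = 0.711 ft

V₂ = q/y₂ = 13.8/3.74 = 3.69 ft/s; Fr₂ = V₂/√(g·y₂) = 0.336.
From the momentum equation (using Fr₂), y₁/y₂ = ½[√(1 + 8Fr₂²) − 1] = ½[√1.904 − 1] = 0.190.
y₁ = 0.190 × 3.74 = 0.711 ft.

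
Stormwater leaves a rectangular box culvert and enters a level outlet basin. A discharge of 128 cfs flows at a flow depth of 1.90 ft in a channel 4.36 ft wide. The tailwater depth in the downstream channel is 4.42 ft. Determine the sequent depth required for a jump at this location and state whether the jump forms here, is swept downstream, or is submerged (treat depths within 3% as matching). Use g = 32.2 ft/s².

q = Q/b = 128/4.36 = 29.4 ft²/s; V₁ = q/y₁ = 15.5 ft/s. Fr₁ = V₁/√(g·y₁) = 1.98.
Bélanger equation: y₂/y₁ = ½[√(1 + 8Fr₁²) − 1] = ½[√32.22 − 1] = 2.34.
y₂ = 2.34 × 1.90 = 4.44 ft.
Tailwater y_tw = 4.42 ft: y_tw ≈ y₂, so the jump forms here.

y₂ = 4.44 ft; the jump forms here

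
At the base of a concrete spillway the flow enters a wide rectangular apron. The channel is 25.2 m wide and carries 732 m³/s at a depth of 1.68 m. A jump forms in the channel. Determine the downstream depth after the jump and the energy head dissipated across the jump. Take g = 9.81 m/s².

q = Q/b = 732/25.2 = 29.0 m²/s; V₁ = q/y₁ = 17.3 m/s. Fr₁ = V₁/√(g·y₁) = 4.26.
Conjugate-depth relation: y₂/y₁ = ½[√(1 + 8Fr₁²) − 1] = ½[√146.1 − 1] = 5.54.
y₂ = 5.54 × 1.68 = 9.31 m.
Head loss: ΔE = (y₂ − y₁)³/(4y₁y₂) = (9.31 − 1.68)³/(4×1.68×9.31) = 445/62.6 = 7.11 m.

y₂ = 9.31 m; ΔE = 7.11 m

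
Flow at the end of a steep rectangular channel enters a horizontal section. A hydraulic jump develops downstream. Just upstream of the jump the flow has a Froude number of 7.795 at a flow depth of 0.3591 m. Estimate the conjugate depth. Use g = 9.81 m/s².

y₂ = 3.783 m

Fr₁ = 7.795 (given).
Sequent-depth ratio: y₂/y₁ = ½[√(1 + 8Fr₁²) − 1] = ½[√487.10 − 1] = 10.54.
y₂ = 10.54 × 0.3591 = 3.783 m.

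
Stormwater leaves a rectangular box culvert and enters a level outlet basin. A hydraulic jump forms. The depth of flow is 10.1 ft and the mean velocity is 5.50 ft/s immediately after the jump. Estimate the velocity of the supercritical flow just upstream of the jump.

Fr₂ = V₂/√(g·y₂) = 5.50/√(32.2×10.1) = 0.305.
Since the conjugate-depth ratio holds either way, y₁/y₂ = ½[√(1 + 8Fr₂²) − 1] = ½[√1.744 − 1] = 0.160.
y₁ = 0.160 × 10.1 = 1.62 ft.
V₁ = q/y₁ = 55.5/1.62 = 34.3 ft/s.

V₁ = 34.3 ft/s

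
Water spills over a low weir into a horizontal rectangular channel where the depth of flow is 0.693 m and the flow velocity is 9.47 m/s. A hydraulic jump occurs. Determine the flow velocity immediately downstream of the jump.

V₂ = 2.03 m/s

Fr₁ = V₁/√(g·y₁) = 9.47/√(9.81×0.693) = 3.63.
Bélanger equation: y₂/y₁ = ½[√(1 + 8Fr₁²) − 1] = ½[√106.5 − 1] = 4.66.
y₂ = 4.66 × 0.693 = 3.23 m.
q = V₁·y₁ = 9.47 × 0.693 = 6.56 m²/s.
V₂ = q/y₂ = 6.56/3.23 = 2.03 m/s.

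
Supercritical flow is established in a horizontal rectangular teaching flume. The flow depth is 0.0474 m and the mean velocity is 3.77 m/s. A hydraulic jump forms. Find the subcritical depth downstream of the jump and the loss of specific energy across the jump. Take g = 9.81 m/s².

y₂ = 0.348 m; ΔE = 0.411 m

Fr₁ = V₁/√(g·y₁) = 3.77/√(9.81×0.0474) = 5.53.
By Bélanger, y₂/y₁ = ½[√(1 + 8Fr₁²) − 1] = ½[√245.5 − 1] = 7.33.
y₂ = 7.33 × 0.0474 = 0.348 m.
Head loss: ΔE = (y₂ − y₁)³/(4y₁y₂) = (0.348 − 0.0474)³/(4×0.0474×0.348) = 0.0271/0.0659 = 0.411 m.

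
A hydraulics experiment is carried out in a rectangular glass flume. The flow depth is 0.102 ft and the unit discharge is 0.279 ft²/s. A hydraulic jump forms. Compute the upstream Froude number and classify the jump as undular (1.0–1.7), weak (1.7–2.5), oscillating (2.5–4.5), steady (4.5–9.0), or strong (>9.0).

V₁ = q/y₁ = 0.279/0.102 = 2.74 ft/s. Fr₁ = V₁/√(g·y₁) = 2.74/√(32.2×0.102) = 1.51.
Fr₁ = 1.51 lies in the undular range.

Fr₁ = 1.51; undular jump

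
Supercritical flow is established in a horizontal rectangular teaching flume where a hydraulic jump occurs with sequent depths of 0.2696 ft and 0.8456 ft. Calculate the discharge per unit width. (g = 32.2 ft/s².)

For a rectangular channel the momentum equation gives q² = ½·g·y₁·y₂·(y₁ + y₂) = ½×32.2×0.2696×0.8456×1.115 = 4.093.
q = √4.093 = 2.023 ft²/s.

q = 2.023 ft²/s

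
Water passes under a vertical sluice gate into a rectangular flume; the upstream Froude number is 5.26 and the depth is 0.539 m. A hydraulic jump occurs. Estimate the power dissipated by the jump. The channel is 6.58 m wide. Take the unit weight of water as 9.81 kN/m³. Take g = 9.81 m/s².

P = 1722 kW

Fr₁ = 5.26 (given).
Conjugate-depth relation: y₂/y₁ = ½[√(1 + 8Fr₁²) − 1] = ½[√222.3 − 1] = 6.96.
y₂ = 6.96 × 0.539 = 3.75 m.
V₁ = Fr₁·√(g·y₁) = 5.26×√(9.81×0.539) = 12.1 m/s; q = V₁·y₁ = 6.52 m²/s. V₂ = q/y₂ = 6.52/3.75 = 1.74 m/s. E₁ = y₁ + V₁²/2g = 8.00 m; E₂ = y₂ + V₂²/2g = 3.90 m. ΔE = E₁ − E₂ = 4.09 m.
Q = q·b = 6.52 × 6.58 = 42.9 m³/s. P = γ·Q·ΔE = 9.81 × 42.9 × 4.09 = 1722 kW.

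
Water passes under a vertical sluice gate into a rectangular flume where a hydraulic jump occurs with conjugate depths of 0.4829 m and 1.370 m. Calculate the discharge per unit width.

For a rectangular channel the momentum equation gives q² = ½·g·y₁·y₂·(y₁ + y₂) = ½×9.81×0.4829×1.370×1.853 = 6.013.
q = √6.013 = 2.452 m²/s.

q = 2.452 m²/s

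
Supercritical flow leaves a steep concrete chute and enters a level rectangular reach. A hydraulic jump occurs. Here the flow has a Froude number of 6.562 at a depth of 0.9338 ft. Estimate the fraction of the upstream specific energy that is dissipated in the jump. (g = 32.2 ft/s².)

ΔE/E₁ = 0.597 (59.7%)

Fr₁ = 6.562 (given).
Conjugate-depth relation: y₂/y₁ = ½[√(1 + 8Fr₁²) − 1] = ½[√345.48 − 1] = 8.794.
y₂ = 8.794 × 0.9338 = 8.211 ft.
E₁ = y₁(1 + Fr₁²/2) = 0.9338×(1 + 6.562²/2) = 21.04 ft. ΔE = (y₂ − y₁)³/(4y₁y₂) = 12.57 ft. ΔE/E₁ = 12.57/21.04 = 0.597.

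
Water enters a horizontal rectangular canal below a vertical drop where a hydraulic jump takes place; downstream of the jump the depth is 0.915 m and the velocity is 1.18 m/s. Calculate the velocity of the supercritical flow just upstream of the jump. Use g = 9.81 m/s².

Fr₂ = V₂/√(g·y₂) = 1.18/√(9.81×0.915) = 0.394.
From the momentum equation (using Fr₂), y₁/y₂ = ½[√(1 + 8Fr₂²) − 1] = ½[√2.241 − 1] = 0.248.
y₁ = 0.248 × 0.915 = 0.227 m.
V₁ = q/y₁ = 1.08/0.227 = 4.75 m/s.

V₁ = 4.75 m/s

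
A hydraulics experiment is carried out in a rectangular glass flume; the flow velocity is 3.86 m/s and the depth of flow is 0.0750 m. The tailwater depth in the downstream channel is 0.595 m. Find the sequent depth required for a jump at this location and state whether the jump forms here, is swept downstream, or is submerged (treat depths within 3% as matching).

y₂ = 0.441 m; the jump is submerged

Fr₁ = V₁/√(g·y₁) = 3.86/√(9.81×0.0750) = 4.50.
From the momentum equation for a rectangular channel, y₂/y₁ = ½[√(1 + 8Fr₁²) − 1] = ½[√163.0 − 1] = 5.88.
y₂ = 5.88 × 0.0750 = 0.441 m.
Tailwater y_tw = 0.595 m: y_tw > y₂, so the jump is submerged.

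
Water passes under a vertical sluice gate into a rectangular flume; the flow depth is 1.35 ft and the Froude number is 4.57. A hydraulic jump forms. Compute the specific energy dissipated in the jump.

ΔE = 6.98 ft

Fr₁ = 4.57 (given).
Conjugate-depth relation: y₂/y₁ = ½[√(1 + 8Fr₁²) − 1] = ½[√168.1 − 1] = 5.98.
y₂ = 5.98 × 1.35 = 8.08 ft.
Head loss: ΔE = (y₂ − y₁)³/(4y₁y₂) = (8.08 − 1.35)³/(4×1.35×8.08) = 304/43.6 = 6.98 ft.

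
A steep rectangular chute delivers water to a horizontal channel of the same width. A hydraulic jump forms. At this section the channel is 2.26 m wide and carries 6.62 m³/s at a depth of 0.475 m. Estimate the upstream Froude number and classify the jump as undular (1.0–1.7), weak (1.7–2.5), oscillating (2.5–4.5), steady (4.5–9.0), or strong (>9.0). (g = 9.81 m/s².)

Fr₁ = 2.86; oscillating jump

q = Q/b = 6.62/2.26 = 2.93 m²/s; V₁ = q/y₁ = 6.17 m/s. Fr₁ = V₁/√(g·y₁) = 2.86.
Fr₁ = 2.86 lies in the oscillating range.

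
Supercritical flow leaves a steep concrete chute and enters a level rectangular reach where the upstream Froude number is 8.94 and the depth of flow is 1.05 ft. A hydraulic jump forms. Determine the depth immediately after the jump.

y₂ = 12.8 ft

Fr₁ = 8.94 (given).
From the momentum equation for a rectangular channel, y₂/y₁ = ½[√(1 + 8Fr₁²) − 1] = ½[√640.4 − 1] = 12.2.
y₂ = 12.2 × 1.05 = 12.8 ft.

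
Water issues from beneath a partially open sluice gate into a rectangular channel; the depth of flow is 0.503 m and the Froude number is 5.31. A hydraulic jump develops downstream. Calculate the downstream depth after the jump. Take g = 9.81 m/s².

y₂ = 3.53 m

Fr₁ = 5.31 (given).
From the momentum equation for a rectangular channel, y₂/y₁ = ½[√(1 + 8Fr₁²) − 1] = ½[√226.6 − 1] = 7.03.
y₂ = 7.03 × 0.503 = 3.53 m.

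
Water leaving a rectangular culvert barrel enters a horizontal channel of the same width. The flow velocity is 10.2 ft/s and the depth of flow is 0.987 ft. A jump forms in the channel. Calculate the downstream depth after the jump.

y₂ = 2.08 ft

Fr₁ = V₁/√(g·y₁) = 10.2/√(32.2×0.987) = 1.81.
By Bélanger, y₂/y₁ = ½[√(1 + 8Fr₁²) − 1] = ½[√27.19 − 1] = 2.11.
y₂ = 2.11 × 0.987 = 2.08 ft.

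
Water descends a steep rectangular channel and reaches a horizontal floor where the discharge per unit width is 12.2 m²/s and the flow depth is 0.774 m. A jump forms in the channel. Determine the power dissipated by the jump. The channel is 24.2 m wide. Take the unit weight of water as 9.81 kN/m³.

V₁ = q/y₁ = 12.2/0.774 = 15.8 m/s. Fr₁ = V₁/√(g·y₁) = 15.8/√(9.81×0.774) = 5.72.
Bélanger equation: y₂/y₁ = ½[√(1 + 8Fr₁²) − 1] = ½[√262.8 − 1] = 7.61.
y₂ = 7.61 × 0.774 = 5.89 m.
V₂ = q/y₂ = 12.2/5.89 = 2.07 m/s. E₁ = y₁ + V₁²/2g = 13.4 m; E₂ = y₂ + V₂²/2g = 6.11 m. ΔE = E₁ − E₂ = 7.33 m.
Q = q·b = 12.2 × 24.2 = 295 m³/s. P = γ·Q·ΔE = 9.81 × 295 × 7.33 = 21235 kW.

P = 21235 kW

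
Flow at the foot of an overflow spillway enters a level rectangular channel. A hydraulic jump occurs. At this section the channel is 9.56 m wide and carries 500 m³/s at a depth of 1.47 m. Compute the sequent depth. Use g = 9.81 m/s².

y₂ = 18.8 m

q = Q/b = 500/9.56 = 52.3 m²/s; V₁ = q/y₁ = 35.6 m/s. Fr₁ = V₁/√(g·y₁) = 9.37.
By Bélanger, y₂/y₁ = ½[√(1 + 8Fr₁²) − 1] = ½[√703.3 − 1] = 12.8.
y₂ = 12.8 × 1.47 = 18.8 m.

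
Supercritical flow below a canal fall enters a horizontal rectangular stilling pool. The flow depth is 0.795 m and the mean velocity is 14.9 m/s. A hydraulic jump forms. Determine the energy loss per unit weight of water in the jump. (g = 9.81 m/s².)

Fr₁ = V₁/√(g·y₁) = 14.9/√(9.81×0.795) = 5.34.
Bélanger equation: y₂/y₁ = ½[√(1 + 8Fr₁²) − 1] = ½[√228.7 − 1] = 7.06.
y₂ = 7.06 × 0.795 = 5.61 m.
Head loss: ΔE = (y₂ − y₁)³/(4y₁y₂) = (5.61 − 0.795)³/(4×0.795×5.61) = 112/17.9 = 6.27 m.

ΔE = 6.27 m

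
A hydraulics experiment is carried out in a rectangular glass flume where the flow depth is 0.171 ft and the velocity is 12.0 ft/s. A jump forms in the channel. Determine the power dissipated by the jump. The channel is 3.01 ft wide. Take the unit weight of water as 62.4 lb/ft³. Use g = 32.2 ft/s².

Fr₁ = V₁/√(g·y₁) = 12.0/√(32.2×0.171) = 5.11.
By Bélanger, y₂/y₁ = ½[√(1 + 8Fr₁²) − 1] = ½[√210.2 − 1] = 6.75.
y₂ = 6.75 × 0.171 = 1.15 ft.
Head loss: ΔE = (y₂ − y₁)³/(4y₁y₂) = (1.15 − 0.171)³/(4×0.171×1.15) = 0.950/0.789 = 1.20 ft.
q = V₁·y₁ = 12.0 × 0.171 = 2.05 ft²/s. Q = q·b = 2.05 × 3.01 = 6.18 cfs. P = γ·Q·ΔE/550 = 62.4 × 6.18 × 1.20 / 550 = 0.844 hp.

P = 0.844 hp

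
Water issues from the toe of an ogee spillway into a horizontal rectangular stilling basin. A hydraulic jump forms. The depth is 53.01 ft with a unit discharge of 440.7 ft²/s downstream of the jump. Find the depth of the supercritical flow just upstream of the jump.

V₂ = q/y₂ = 440.7/53.01 = 8.314 ft/s; Fr₂ = V₂/√(g·y₂) = 0.2012.
From the momentum equation (using Fr₂), y₁/y₂ = ½[√(1 + 8Fr₂²) − 1] = ½[√1.3239 − 1] = 0.07531.
y₁ = 0.07531 × 53.01 = 3.992 ft.

y₁ = 3.992 ft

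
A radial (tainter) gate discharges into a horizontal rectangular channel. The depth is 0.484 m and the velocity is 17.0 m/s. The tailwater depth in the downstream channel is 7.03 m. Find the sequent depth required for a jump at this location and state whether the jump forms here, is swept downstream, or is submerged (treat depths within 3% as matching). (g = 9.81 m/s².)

Fr₁ = V₁/√(g·y₁) = 17.0/√(9.81×0.484) = 7.80.
Conjugate-depth relation: y₂/y₁ = ½[√(1 + 8Fr₁²) − 1] = ½[√487.9 − 1] = 10.5.
y₂ = 10.5 × 0.484 = 5.10 m.
Tailwater y_tw = 7.03 m: y_tw > y₂, so the jump is submerged.

y₂ = 5.10 m; the jump is submerged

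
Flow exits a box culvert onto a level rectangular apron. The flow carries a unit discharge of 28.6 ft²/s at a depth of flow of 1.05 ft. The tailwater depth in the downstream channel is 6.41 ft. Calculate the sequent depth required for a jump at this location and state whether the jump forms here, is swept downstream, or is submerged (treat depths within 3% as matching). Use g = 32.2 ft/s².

V₁ = q/y₁ = 28.6/1.05 = 27.2 ft/s. Fr₁ = V₁/√(g·y₁) = 27.2/√(32.2×1.05) = 4.68.
By Bélanger, y₂/y₁ = ½[√(1 + 8Fr₁²) − 1] = ½[√176.5 − 1] = 6.14.
y₂ = 6.14 × 1.05 = 6.45 ft.
Tailwater y_tw = 6.41 ft: y_tw ≈ y₂, so the jump forms here.

y₂ = 6.45 ft; the jump forms here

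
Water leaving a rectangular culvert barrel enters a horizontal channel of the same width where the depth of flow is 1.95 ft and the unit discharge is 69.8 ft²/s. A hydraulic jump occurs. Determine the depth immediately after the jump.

V₁ = q/y₁ = 69.8/1.95 = 35.8 ft/s. Fr₁ = V₁/√(g·y₁) = 35.8/√(32.2×1.95) = 4.52.
Conjugate-depth relation: y₂/y₁ = ½[√(1 + 8Fr₁²) − 1] = ½[√164.2 − 1] = 5.91.
y₂ = 5.91 × 1.95 = 11.5 ft.

y₂ = 11.5 ft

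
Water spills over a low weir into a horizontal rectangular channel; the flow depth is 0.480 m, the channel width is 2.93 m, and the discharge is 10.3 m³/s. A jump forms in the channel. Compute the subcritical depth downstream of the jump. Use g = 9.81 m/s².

q = Q/b = 10.3/2.93 = 3.52 m²/s; V₁ = q/y₁ = 7.32 m/s. Fr₁ = V₁/√(g·y₁) = 3.37.
From the momentum equation for a rectangular channel, y₂/y₁ = ½[√(1 + 8Fr₁²) − 1] = ½[√92.12 − 1] = 4.30.
y₂ = 4.30 × 0.480 = 2.06 m.

y₂ = 2.06 m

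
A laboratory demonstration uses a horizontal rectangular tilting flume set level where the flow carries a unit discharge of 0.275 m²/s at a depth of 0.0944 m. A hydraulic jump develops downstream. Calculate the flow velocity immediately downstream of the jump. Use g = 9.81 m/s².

V₁ = q/y₁ = 0.275/0.0944 = 2.91 m/s. Fr₁ = V₁/√(g·y₁) = 2.91/√(9.81×0.0944) = 3.03.
Sequent-depth ratio: y₂/y₁ = ½[√(1 + 8Fr₁²) − 1] = ½[√74.31 − 1] = 3.81.
y₂ = 3.81 × 0.0944 = 0.360 m.
V₂ = q/y₂ = 0.275/0.360 = 0.765 m/s.

V₂ = 0.765 m/s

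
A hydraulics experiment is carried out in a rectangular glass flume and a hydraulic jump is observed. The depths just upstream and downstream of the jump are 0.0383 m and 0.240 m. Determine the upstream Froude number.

Fr₁ = 4.77

For a rectangular channel the momentum equation gives q² = ½·g·y₁·y₂·(y₁ + y₂) = ½×9.81×0.0383×0.240×0.278 = 0.0125.
q = √0.0125 = 0.112 m²/s.
V₁ = q/y₁ = 2.92 m/s; Fr₁ = V₁/√(g·y₁) = 4.77.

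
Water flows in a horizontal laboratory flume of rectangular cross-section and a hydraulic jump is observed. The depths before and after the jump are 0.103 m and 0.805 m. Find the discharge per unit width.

q = 0.608 m²/s

For a rectangular channel the momentum equation gives q² = ½·g·y₁·y₂·(y₁ + y₂) = ½×9.81×0.103×0.805×0.908 = 0.369.
q = √0.369 = 0.608 m²/s.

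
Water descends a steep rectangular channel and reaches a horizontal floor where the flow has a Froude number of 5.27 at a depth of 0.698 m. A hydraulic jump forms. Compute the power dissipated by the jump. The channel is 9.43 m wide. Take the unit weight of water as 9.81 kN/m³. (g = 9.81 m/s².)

Fr₁ = 5.27 (given).
Sequent-depth ratio: y₂/y₁ = ½[√(1 + 8Fr₁²) − 1] = ½[√223.2 − 1] = 6.97.
y₂ = 6.97 × 0.698 = 4.86 m.
V₁ = Fr₁·√(g·y₁) = 5.27×√(9.81×0.698) = 13.8 m/s; q = V₁·y₁ = 9.63 m²/s. V₂ = q/y₂ = 9.63/4.86 = 1.98 m/s. E₁ = y₁ + V₁²/2g = 10.4 m; E₂ = y₂ + V₂²/2g = 5.06 m. ΔE = E₁ − E₂ = 5.33 m.
Q = q·b = 9.63 × 9.43 = 90.8 m³/s. P = γ·Q·ΔE = 9.81 × 90.8 × 5.33 = 4743 kW.

P = 4743 kW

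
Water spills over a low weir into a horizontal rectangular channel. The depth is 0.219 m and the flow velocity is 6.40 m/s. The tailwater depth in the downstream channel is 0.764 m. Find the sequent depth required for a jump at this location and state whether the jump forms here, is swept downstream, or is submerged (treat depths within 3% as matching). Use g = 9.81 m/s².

Fr₁ = V₁/√(g·y₁) = 6.40/√(9.81×0.219) = 4.37.
Bélanger equation: y₂/y₁ = ½[√(1 + 8Fr₁²) − 1] = ½[√153.5 − 1] = 5.70.
y₂ = 5.70 × 0.219 = 1.25 m.
Tailwater y_tw = 0.764 m: y_tw < y₂, so the jump is swept downstream.

y₂ = 1.25 m; the jump is swept downstream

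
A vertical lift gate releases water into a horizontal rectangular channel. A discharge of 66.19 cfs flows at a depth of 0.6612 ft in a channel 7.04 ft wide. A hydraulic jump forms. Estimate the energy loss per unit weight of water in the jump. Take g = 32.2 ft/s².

ΔE = 1.023 ft

q = Q/b = 66.19/7.04 = 9.402 ft²/s; V₁ = q/y₁ = 14.22 ft/s. Fr₁ = V₁/√(g·y₁) = 3.082.
Bélanger equation: y₂/y₁ = ½[√(1 + 8Fr₁²) − 1] = ½[√76.976 − 1] = 3.887.
y₂ = 3.887 × 0.6612 = 2.570 ft.
V₂ = q/y₂ = 9.402/2.570 = 3.658 ft/s. E₁ = y₁ + V₁²/2g = 3.801 ft; E₂ = y₂ + V₂²/2g = 2.778 ft. ΔE = E₁ − E₂ = 1.023 ft.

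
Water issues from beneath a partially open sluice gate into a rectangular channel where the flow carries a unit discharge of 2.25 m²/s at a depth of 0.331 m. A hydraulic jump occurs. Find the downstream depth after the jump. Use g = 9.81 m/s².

V₁ = q/y₁ = 2.25/0.331 = 6.80 m/s. Fr₁ = V₁/√(g·y₁) = 6.80/√(9.81×0.331) = 3.77.
Sequent-depth ratio: y₂/y₁ = ½[√(1 + 8Fr₁²) − 1] = ½[√114.8 − 1] = 4.86.
y₂ = 4.86 × 0.331 = 1.61 m.

y₂ = 1.61 m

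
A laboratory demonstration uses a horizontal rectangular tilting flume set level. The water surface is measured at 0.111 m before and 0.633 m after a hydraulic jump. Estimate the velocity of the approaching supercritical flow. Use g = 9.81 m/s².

For a rectangular channel the momentum equation gives q² = ½·g·y₁·y₂·(y₁ + y₂) = ½×9.81×0.111×0.633×0.744 = 0.256.
q = √0.256 = 0.506 m²/s.
V₁ = q/y₁ = 0.506/0.111 = 4.56 m/s.

V₁ = 4.56 m/s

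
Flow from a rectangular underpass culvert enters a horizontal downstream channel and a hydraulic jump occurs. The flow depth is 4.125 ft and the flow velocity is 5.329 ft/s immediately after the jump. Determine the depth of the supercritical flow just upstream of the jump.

y₁ = 1.333 ft

Fr₂ = V₂/√(g·y₂) = 5.329/√(32.2×4.125) = 0.4624.
From the momentum equation (using Fr₂), y₁/y₂ = ½[√(1 + 8Fr₂²) − 1] = ½[√2.7104 − 1] = 0.3232.
y₁ = 0.3232 × 4.125 = 1.333 ft.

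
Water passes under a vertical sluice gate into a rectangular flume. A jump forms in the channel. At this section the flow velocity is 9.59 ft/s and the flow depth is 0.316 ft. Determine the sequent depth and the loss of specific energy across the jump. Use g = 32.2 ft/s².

y₂ = 1.19 ft; ΔE = 0.449 ft

Fr₁ = V₁/√(g·y₁) = 9.59/√(32.2×0.316) = 3.01.
By Bélanger, y₂/y₁ = ½[√(1 + 8Fr₁²) − 1] = ½[√73.31 − 1] = 3.78.
y₂ = 3.78 × 0.316 = 1.19 ft.
Head loss: ΔE = (y₂ − y₁)³/(4y₁y₂) = (1.19 − 0.316)³/(4×0.316×1.19) = 0.679/1.51 = 0.449 ft.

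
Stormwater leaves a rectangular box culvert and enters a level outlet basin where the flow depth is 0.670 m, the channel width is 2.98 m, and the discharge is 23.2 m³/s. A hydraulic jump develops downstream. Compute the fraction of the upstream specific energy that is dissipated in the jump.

q = Q/b = 23.2/2.98 = 7.79 m²/s; V₁ = q/y₁ = 11.6 m/s. Fr₁ = V₁/√(g·y₁) = 4.53.
Conjugate-depth relation: y₂/y₁ = ½[√(1 + 8Fr₁²) − 1] = ½[√165.3 − 1] = 5.93.
y₂ = 5.93 × 0.670 = 3.97 m.
E₁ = y₁ + V₁²/2g = 7.55 m. ΔE = (y₂ − y₁)³/(4y₁y₂) = 3.38 m. ΔE/E₁ = 3.38/7.55 = 0.448.

ΔE/E₁ = 0.448 (44.8%)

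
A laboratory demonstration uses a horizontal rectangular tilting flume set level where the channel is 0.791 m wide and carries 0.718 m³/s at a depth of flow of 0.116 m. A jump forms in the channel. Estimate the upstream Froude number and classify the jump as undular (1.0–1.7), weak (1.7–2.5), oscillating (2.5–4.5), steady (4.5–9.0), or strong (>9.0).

Fr₁ = 7.34; steady jump

q = Q/b = 0.718/0.791 = 0.908 m²/s; V₁ = q/y₁ = 7.83 m/s. Fr₁ = V₁/√(g·y₁) = 7.34.
Fr₁ = 7.34 lies in the steady range.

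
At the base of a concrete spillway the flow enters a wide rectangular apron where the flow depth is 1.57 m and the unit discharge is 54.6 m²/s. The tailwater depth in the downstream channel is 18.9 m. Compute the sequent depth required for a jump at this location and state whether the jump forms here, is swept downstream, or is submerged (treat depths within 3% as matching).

V₁ = q/y₁ = 54.6/1.57 = 34.8 m/s. Fr₁ = V₁/√(g·y₁) = 34.8/√(9.81×1.57) = 8.86.
From the momentum equation for a rectangular channel, y₂/y₁ = ½[√(1 + 8Fr₁²) − 1] = ½[√629.2 − 1] = 12.0.
y₂ = 12.0 × 1.57 = 18.9 m.
Tailwater y_tw = 18.9 m: y_tw ≈ y₂, so the jump forms here.

y₂ = 18.9 m; the jump forms here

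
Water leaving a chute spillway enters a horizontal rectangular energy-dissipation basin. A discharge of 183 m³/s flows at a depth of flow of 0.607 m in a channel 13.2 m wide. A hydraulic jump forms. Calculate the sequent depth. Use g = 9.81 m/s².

q = Q/b = 183/13.2 = 13.9 m²/s; V₁ = q/y₁ = 22.8 m/s. Fr₁ = V₁/√(g·y₁) = 9.36.
From the momentum equation for a rectangular channel, y₂/y₁ = ½[√(1 + 8Fr₁²) − 1] = ½[√701.8 − 1] = 12.7.
y₂ = 12.7 × 0.607 = 7.74 m.

y₂ = 7.74 m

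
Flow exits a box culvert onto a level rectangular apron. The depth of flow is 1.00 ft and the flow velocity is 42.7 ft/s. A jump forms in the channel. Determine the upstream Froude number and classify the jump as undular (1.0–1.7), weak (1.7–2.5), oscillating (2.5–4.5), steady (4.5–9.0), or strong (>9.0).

Fr₁ = V₁/√(g·y₁) = 42.7/√(32.2×1.00) = 7.52.
Fr₁ = 7.52 lies in the steady range.

Fr₁ = 7.52; steady jump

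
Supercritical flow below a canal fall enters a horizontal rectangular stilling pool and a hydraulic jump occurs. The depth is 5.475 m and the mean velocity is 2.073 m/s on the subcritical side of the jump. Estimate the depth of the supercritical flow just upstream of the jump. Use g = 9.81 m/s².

y₁ = 0.7683 m

Fr₂ = V₂/√(g·y₂) = 2.073/√(9.81×5.475) = 0.2829.
Applying the sequent-depth relation in reverse, y₁/y₂ = ½[√(1 + 8Fr₂²) − 1] = ½[√1.6401 − 1] = 0.1403.
y₁ = 0.1403 × 5.475 = 0.7683 m.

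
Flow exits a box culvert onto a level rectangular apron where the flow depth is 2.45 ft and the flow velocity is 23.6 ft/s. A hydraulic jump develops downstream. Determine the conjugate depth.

Fr₁ = V₁/√(g·y₁) = 23.6/√(32.2×2.45) = 2.66.
By Bélanger, y₂/y₁ = ½[√(1 + 8Fr₁²) − 1] = ½[√57.48 − 1] = 3.29.
y₂ = 3.29 × 2.45 = 8.06 ft.

y₂ = 8.06 ft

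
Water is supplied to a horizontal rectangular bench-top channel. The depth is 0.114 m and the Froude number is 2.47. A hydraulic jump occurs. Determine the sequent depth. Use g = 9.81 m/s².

y₂ = 0.345 m

Fr₁ = 2.47 (given).
Conjugate-depth relation: y₂/y₁ = ½[√(1 + 8Fr₁²) − 1] = ½[√49.81 − 1] = 3.03.
y₂ = 3.03 × 0.114 = 0.345 m.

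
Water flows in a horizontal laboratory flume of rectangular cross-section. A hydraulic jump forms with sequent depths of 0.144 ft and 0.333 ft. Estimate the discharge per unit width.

q = 0.607 ft²/s

For a rectangular channel the momentum equation gives q² = ½·g·y₁·y₂·(y₁ + y₂) = ½×32.2×0.144×0.333×0.477 = 0.368.
q = √0.368 = 0.607 ft²/s.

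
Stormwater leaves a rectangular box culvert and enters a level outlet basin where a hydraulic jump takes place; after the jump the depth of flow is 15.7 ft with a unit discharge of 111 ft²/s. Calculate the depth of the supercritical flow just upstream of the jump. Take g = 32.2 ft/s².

y₁ = 2.66 ft

V₂ = q/y₂ = 111/15.7 = 7.07 ft/s; Fr₂ = V₂/√(g·y₂) = 0.314.
The Bélanger relation is symmetric: y₁/y₂ = ½[√(1 + 8Fr₂²) − 1] = ½[√1.791 − 1] = 0.169.
y₁ = 0.169 × 15.7 = 2.66 ft.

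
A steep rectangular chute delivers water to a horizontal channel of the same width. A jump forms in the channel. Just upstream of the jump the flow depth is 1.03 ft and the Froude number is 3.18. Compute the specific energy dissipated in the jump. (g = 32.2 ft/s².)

Fr₁ = 3.18 (given).
From the momentum equation for a rectangular channel, y₂/y₁ = ½[√(1 + 8Fr₁²) − 1] = ½[√81.90 − 1] = 4.02.
y₂ = 4.02 × 1.03 = 4.15 ft.
V₁ = Fr₁·√(g·y₁) = 3.18×√(32.2×1.03) = 18.3 ft/s; q = V₁·y₁ = 18.9 ft²/s. V₂ = q/y₂ = 18.9/4.15 = 4.55 ft/s. E₁ = y₁ + V₁²/2g = 6.24 ft; E₂ = y₂ + V₂²/2g = 4.47 ft. ΔE = E₁ − E₂ = 1.77 ft.

ΔE = 1.77 ft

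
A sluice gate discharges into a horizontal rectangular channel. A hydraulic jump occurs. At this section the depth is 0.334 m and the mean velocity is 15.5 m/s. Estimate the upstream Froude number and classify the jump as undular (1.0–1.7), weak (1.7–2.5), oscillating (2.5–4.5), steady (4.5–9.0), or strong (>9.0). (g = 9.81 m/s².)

Fr₁ = 8.56; steady jump

Fr₁ = V₁/√(g·y₁) = 15.5/√(9.81×0.334) = 8.56.
Fr₁ = 8.56 lies in the steady range.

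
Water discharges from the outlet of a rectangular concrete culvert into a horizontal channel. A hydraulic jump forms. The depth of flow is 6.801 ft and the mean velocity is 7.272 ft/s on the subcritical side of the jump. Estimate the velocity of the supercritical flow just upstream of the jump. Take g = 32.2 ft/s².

V₁ = 20.42 ft/s

Fr₂ = V₂/√(g·y₂) = 7.272/√(32.2×6.801) = 0.4914.
From the momentum equation (using Fr₂), y₁/y₂ = ½[√(1 + 8Fr₂²) − 1] = ½[√2.9318 − 1] = 0.3561.
y₁ = 0.3561 × 6.801 = 2.422 ft.
V₁ = q/y₁ = 49.46/2.422 = 20.42 ft/s.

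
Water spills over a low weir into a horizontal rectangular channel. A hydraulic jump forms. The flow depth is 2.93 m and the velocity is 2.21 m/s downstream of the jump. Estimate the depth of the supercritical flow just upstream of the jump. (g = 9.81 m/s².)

Fr₂ = V₂/√(g·y₂) = 2.21/√(9.81×2.93) = 0.412.
From the momentum equation (using Fr₂), y₁/y₂ = ½[√(1 + 8Fr₂²) − 1] = ½[√2.359 − 1] = 0.268.
y₁ = 0.268 × 2.93 = 0.785 m.

y₁ = 0.785 m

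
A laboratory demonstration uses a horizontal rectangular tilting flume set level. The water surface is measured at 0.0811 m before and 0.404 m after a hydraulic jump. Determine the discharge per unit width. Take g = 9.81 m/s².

For a rectangular channel the momentum equation gives q² = ½·g·y₁·y₂·(y₁ + y₂) = ½×9.81×0.0811×0.404×0.485 = 0.0780.
q = √0.0780 = 0.279 m²/s.

q = 0.279 m²/s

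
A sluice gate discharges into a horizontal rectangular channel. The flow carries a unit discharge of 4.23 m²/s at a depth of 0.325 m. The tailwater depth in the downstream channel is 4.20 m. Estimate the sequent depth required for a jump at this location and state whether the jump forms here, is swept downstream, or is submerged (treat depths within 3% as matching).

V₁ = q/y₁ = 4.23/0.325 = 13.0 m/s. Fr₁ = V₁/√(g·y₁) = 13.0/√(9.81×0.325) = 7.29.
Sequent-depth ratio: y₂/y₁ = ½[√(1 + 8Fr₁²) − 1] = ½[√426.1 − 1] = 9.82.
y₂ = 9.82 × 0.325 = 3.19 m.
Tailwater y_tw = 4.20 m: y_tw > y₂, so the jump is submerged.

y₂ = 3.19 m; the jump is submerged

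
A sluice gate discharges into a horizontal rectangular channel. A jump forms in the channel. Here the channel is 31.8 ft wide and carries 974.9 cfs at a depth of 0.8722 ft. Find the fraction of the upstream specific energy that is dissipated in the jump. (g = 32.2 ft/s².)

ΔE/E₁ = 0.601 (60.1%)

q = Q/b = 974.9/31.8 = 30.66 ft²/s; V₁ = q/y₁ = 35.15 ft/s. Fr₁ = V₁/√(g·y₁) = 6.633.
By Bélanger, y₂/y₁ = ½[√(1 + 8Fr₁²) − 1] = ½[√352.93 − 1] = 8.893.
y₂ = 8.893 × 0.8722 = 7.757 ft.
E₁ = y₁ + V₁²/2g = 20.06 ft. ΔE = (y₂ − y₁)³/(4y₁y₂) = 12.06 ft. ΔE/E₁ = 12.06/20.06 = 0.601.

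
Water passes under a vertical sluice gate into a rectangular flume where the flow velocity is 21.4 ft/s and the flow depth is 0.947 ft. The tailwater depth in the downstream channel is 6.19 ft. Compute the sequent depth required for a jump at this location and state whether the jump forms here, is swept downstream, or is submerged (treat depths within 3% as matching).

y₂ = 4.74 ft; the jump is submerged

Fr₁ = V₁/√(g·y₁) = 21.4/√(32.2×0.947) = 3.88.
From the momentum equation for a rectangular channel, y₂/y₁ = ½[√(1 + 8Fr₁²) − 1] = ½[√121.1 − 1] = 5.00.
y₂ = 5.00 × 0.947 = 4.74 ft.
Tailwater y_tw = 6.19 ft: y_tw > y₂, so the jump is submerged.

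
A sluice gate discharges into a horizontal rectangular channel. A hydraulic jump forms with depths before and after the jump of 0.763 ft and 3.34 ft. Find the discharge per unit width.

q = 13.0 ft²/s

For a rectangular channel the momentum equation gives q² = ½·g·y₁·y₂·(y₁ + y₂) = ½×32.2×0.763×3.34×4.10 = 168.
q = √168 = 13.0 ft²/s.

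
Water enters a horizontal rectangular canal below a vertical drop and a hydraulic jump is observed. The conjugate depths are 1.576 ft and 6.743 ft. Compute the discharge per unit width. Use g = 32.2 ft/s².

For a rectangular channel the momentum equation gives q² = ½·g·y₁·y₂·(y₁ + y₂) = ½×32.2×1.576×6.743×8.319 = 1423.
q = √1423 = 37.73 ft²/s.

q = 37.73 ft²/s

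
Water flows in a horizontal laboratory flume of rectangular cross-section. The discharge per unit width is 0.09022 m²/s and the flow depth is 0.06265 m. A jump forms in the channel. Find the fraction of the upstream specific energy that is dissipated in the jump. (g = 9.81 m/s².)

V₁ = q/y₁ = 0.09022/0.06265 = 1.440 m/s. Fr₁ = V₁/√(g·y₁) = 1.440/√(9.81×0.06265) = 1.837.
Sequent-depth ratio: y₂/y₁ = ½[√(1 + 8Fr₁²) − 1] = ½[√27.994 − 1] = 2.145.
y₂ = 2.145 × 0.06265 = 0.1344 m.
E₁ = y₁ + V₁²/2g = 0.1683 m. ΔE = (y₂ − y₁)³/(4y₁y₂) = 0.01097 m. ΔE/E₁ = 0.01097/0.1683 = 0.0652.

ΔE/E₁ = 0.0652 (6.52%)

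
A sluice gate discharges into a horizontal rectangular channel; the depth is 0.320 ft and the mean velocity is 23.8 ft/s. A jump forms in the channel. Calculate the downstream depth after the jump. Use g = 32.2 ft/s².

y₂ = 3.20 ft

Fr₁ = V₁/√(g·y₁) = 23.8/√(32.2×0.320) = 7.41.
By Bélanger, y₂/y₁ = ½[√(1 + 8Fr₁²) − 1] = ½[√440.8 − 1] = 10.00.
y₂ = 10.00 × 0.320 = 3.20 ft.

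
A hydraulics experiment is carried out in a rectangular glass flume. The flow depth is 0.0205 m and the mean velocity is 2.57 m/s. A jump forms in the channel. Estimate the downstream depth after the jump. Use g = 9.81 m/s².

Fr₁ = V₁/√(g·y₁) = 2.57/√(9.81×0.0205) = 5.73.
From the momentum equation for a rectangular channel, y₂/y₁ = ½[√(1 + 8Fr₁²) − 1] = ½[√263.7 − 1] = 7.62.
y₂ = 7.62 × 0.0205 = 0.156 m.

y₂ = 0.156 m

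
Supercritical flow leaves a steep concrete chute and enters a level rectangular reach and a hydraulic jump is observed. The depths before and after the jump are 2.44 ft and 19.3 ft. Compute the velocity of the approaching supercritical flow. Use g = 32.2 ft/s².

For a rectangular channel the momentum equation gives q² = ½·g·y₁·y₂·(y₁ + y₂) = ½×32.2×2.44×19.3×21.7 = 16483.
q = √16483 = 128 ft²/s.
V₁ = q/y₁ = 128/2.44 = 52.6 ft/s.

V₁ = 52.6 ft/s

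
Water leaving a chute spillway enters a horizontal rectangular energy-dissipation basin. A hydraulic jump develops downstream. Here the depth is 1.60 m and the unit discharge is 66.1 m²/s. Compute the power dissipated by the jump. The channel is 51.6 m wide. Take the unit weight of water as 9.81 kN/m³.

P = 2186655 kW

V₁ = q/y₁ = 66.1/1.60 = 41.3 m/s. Fr₁ = V₁/√(g·y₁) = 41.3/√(9.81×1.60) = 10.4.
Conjugate-depth relation: y₂/y₁ = ½[√(1 + 8Fr₁²) − 1] = ½[√870.9 − 1] = 14.3.
y₂ = 14.3 × 1.60 = 22.8 m.
Head loss: ΔE = (y₂ − y₁)³/(4y₁y₂) = (22.8 − 1.60)³/(4×1.60×22.8) = 9540/146 = 65.4 m.
Q = q·b = 66.1 × 51.6 = 3411 m³/s. P = γ·Q·ΔE = 9.81 × 3411 × 65.4 = 2186655 kW.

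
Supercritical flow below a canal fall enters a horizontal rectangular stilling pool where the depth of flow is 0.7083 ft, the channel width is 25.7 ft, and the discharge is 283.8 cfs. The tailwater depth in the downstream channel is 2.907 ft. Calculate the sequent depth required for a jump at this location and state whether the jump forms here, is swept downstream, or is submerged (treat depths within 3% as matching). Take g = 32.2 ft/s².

q = Q/b = 283.8/25.7 = 11.04 ft²/s; V₁ = q/y₁ = 15.59 ft/s. Fr₁ = V₁/√(g·y₁) = 3.265.
By Bélanger, y₂/y₁ = ½[√(1 + 8Fr₁²) − 1] = ½[√86.259 − 1] = 4.144.
y₂ = 4.144 × 0.7083 = 2.935 ft.
Tailwater y_tw = 2.907 ft: y_tw ≈ y₂, so the jump forms here.

y₂ = 2.935 ft; the jump forms here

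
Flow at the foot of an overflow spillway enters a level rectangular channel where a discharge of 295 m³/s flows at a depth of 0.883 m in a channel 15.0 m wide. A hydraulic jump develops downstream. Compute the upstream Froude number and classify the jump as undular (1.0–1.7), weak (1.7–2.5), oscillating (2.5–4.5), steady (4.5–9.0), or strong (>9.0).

Fr₁ = 7.57; steady jump

q = Q/b = 295/15.0 = 19.7 m²/s; V₁ = q/y₁ = 22.3 m/s. Fr₁ = V₁/√(g·y₁) = 7.57.
Fr₁ = 7.57 lies in the steady range.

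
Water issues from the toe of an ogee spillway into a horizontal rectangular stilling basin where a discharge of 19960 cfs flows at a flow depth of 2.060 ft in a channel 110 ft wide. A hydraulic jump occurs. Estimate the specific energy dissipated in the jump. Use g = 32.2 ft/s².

q = Q/b = 19960/110 = 181.5 ft²/s; V₁ = q/y₁ = 88.08 ft/s. Fr₁ = V₁/√(g·y₁) = 10.82.
By Bélanger, y₂/y₁ = ½[√(1 + 8Fr₁²) − 1] = ½[√936.77 − 1] = 14.80.
y₂ = 14.80 × 2.060 = 30.49 ft.
Head loss: ΔE = (y₂ − y₁)³/(4y₁y₂) = (30.49 − 2.060)³/(4×2.060×30.49) = 22991/251.3 = 91.50 ft.

ΔE = 91.50 ft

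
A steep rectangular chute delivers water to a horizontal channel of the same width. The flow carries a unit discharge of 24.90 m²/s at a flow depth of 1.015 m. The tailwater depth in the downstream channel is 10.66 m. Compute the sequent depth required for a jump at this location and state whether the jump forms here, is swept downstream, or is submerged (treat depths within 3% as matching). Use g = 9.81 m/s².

y₂ = 10.66 m; the jump forms here

V₁ = q/y₁ = 24.90/1.015 = 24.53 m/s. Fr₁ = V₁/√(g·y₁) = 24.53/√(9.81×1.015) = 7.774.
By Bélanger, y₂/y₁ = ½[√(1 + 8Fr₁²) − 1] = ½[√484.53 − 1] = 10.51.
y₂ = 10.51 × 1.015 = 10.66 m.
Tailwater y_tw = 10.66 m: y_tw ≈ y₂, so the jump forms here.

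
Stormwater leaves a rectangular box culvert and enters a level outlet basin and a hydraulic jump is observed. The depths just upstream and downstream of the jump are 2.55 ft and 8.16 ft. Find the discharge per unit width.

For a rectangular channel the momentum equation gives q² = ½·g·y₁·y₂·(y₁ + y₂) = ½×32.2×2.55×8.16×10.7 = 3588.
q = √3588 = 59.9 ft²/s.

q = 59.9 ft²/s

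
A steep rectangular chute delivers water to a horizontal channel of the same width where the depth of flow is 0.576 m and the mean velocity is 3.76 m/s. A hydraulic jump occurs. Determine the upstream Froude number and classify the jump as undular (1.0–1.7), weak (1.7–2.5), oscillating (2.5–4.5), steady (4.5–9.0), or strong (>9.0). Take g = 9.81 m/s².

Fr₁ = 1.58; undular jump

Fr₁ = V₁/√(g·y₁) = 3.76/√(9.81×0.576) = 1.58.
Fr₁ = 1.58 lies in the undular range.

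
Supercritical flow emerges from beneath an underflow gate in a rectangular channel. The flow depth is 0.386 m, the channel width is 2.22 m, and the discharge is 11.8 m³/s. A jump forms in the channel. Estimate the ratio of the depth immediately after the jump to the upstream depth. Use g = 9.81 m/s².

y₂/y₁ = 9.52

q = Q/b = 11.8/2.22 = 5.32 m²/s; V₁ = q/y₁ = 13.8 m/s. Fr₁ = V₁/√(g·y₁) = 7.08.
From the momentum equation for a rectangular channel, y₂/y₁ = ½[√(1 + 8Fr₁²) − 1] = ½[√401.6 − 1] = 9.52.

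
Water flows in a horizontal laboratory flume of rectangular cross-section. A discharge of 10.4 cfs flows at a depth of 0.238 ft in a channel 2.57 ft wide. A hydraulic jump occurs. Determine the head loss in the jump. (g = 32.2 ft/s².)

q = Q/b = 10.4/2.57 = 4.05 ft²/s; V₁ = q/y₁ = 17.0 ft/s. Fr₁ = V₁/√(g·y₁) = 6.14.
From the momentum equation for a rectangular channel, y₂/y₁ = ½[√(1 + 8Fr₁²) − 1] = ½[√302.8 − 1] = 8.20.
y₂ = 8.20 × 0.238 = 1.95 ft.
V₂ = q/y₂ = 4.05/1.95 = 2.07 ft/s. E₁ = y₁ + V₁²/2g = 4.73 ft; E₂ = y₂ + V₂²/2g = 2.02 ft. ΔE = E₁ − E₂ = 2.71 ft.

ΔE = 2.71 ft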